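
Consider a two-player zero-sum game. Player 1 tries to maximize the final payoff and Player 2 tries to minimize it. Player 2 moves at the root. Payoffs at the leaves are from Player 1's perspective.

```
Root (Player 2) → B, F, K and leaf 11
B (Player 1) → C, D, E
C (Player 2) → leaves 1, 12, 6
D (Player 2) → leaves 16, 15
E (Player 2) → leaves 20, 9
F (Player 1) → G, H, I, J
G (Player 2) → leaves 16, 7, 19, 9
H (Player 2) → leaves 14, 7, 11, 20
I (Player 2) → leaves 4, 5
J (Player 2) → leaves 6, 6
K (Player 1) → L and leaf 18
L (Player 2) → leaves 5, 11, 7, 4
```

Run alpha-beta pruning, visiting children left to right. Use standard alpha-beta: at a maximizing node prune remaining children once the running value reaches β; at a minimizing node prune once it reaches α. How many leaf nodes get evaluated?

C [α=-∞,β=+∞]: v=1
D [α=1,β=+∞]: v=15
E [α=15,β=+∞]: v=9
B [α=-∞,β=+∞]: v=15
G [α=-∞,β=15]: v=7
H [α=7,β=15]: v=7 after child 2 ≤ α → α-cutoff, skip 2
I [α=7,β=15]: v=4 after child 1 ≤ α → α-cutoff, skip 1
J [α=7,β=15]: v=6 after child 1 ≤ α → α-cutoff, skip 1
F [α=-∞,β=15]: v=7
L [α=-∞,β=7]: v=4
K [α=-∞,β=7]: v=18
Root [α=-∞,β=+∞]: v=7
Leaves evaluated: 21 of 25.

21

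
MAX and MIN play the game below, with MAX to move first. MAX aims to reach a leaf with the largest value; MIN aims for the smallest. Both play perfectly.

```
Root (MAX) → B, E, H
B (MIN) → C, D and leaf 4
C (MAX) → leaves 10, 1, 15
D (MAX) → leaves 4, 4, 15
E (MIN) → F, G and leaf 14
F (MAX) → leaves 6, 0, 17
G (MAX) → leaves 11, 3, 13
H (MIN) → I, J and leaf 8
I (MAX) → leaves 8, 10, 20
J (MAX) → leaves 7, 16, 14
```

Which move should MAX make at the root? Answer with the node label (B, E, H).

E

C (MAX): max(10, 1, 15) = 15
D (MAX): max(4, 4, 15) = 15
B (MIN): min(15, 15, 4) = 4
F (MAX): max(6, 0, 17) = 17
G (MAX): max(11, 3, 13) = 13
E (MIN): min(17, 13, 14) = 13
I (MAX): max(8, 10, 20) = 20
J (MAX): max(7, 16, 14) = 16
H (MIN): min(20, 16, 8) = 8
Root (MAX): max(4, 13, 8) = 13
MAX picks the child with the highest value: E (value 13).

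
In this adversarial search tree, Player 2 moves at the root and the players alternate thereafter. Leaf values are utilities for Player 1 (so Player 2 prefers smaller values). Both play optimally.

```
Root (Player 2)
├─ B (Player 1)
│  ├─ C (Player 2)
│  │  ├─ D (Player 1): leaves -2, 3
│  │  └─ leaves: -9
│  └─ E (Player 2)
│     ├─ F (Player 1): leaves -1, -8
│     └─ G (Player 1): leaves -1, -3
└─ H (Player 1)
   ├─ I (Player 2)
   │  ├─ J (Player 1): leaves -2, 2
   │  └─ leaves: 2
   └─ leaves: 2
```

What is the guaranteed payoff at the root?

D (Player 1): max(-2, 3) = 3
C (Player 2): min(3, -9) = -9
F (Player 1): max(-1, -8) = -1
G (Player 1): max(-1, -3) = -1
E (Player 2): min(-1, -1) = -1
B (Player 1): max(-9, -1) = -1
J (Player 1): max(-2, 2) = 2
I (Player 2): min(2, 2) = 2
H (Player 1): max(2, 2) = 2
Root (Player 2): min(-1, 2) = -1

-1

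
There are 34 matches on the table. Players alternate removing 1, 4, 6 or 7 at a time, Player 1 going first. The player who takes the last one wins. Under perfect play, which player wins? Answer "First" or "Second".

Positions where the player to move wins (W) vs loses (L):
i:   0  1  2  3  4  5  6  7  8  9 10 11 12 13 14 15 16 17 18 19 20 21 22 23 24 25 26 27 28 29 30 31 32 33 34
     L  W  L  W  W  L  W  W  W  W  L  W  W  L  W  L  W  W  L  W  W  W  W  L  W  W  L  W  L  W  W  L  W  W  W
Position 34 is W, so the first player wins.

First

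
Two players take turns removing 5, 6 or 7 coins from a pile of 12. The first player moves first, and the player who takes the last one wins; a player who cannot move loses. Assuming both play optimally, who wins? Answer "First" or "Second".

Positions where the player to move wins (W) vs loses (L):
i:   0  1  2  3  4  5  6  7  8  9 10 11 12
     L  L  L  L  L  W  W  W  W  W  W  W  L
Position 12 is L, so the second player wins.

Second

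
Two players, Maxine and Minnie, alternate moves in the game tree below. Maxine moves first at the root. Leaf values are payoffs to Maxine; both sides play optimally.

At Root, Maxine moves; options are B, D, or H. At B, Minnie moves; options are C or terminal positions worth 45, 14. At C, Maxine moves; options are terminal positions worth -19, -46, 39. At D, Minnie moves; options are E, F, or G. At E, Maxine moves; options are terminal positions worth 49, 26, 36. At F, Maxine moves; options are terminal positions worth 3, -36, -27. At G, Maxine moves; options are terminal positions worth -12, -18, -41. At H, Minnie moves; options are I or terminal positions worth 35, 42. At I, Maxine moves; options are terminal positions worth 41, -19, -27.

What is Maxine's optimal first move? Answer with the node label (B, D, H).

H

C (Maxine): max(-19, -46, 39) = 39
B (Minnie): min(39, 45, 14) = 14
E (Maxine): max(49, 26, 36) = 49
F (Maxine): max(3, -36, -27) = 3
G (Maxine): max(-12, -18, -41) = -12
D (Minnie): min(49, 3, -12) = -12
I (Maxine): max(41, -19, -27) = 41
H (Minnie): min(41, 35, 42) = 35
Root (Maxine): max(14, -12, 35) = 35
Maxine picks the child with the highest value: H (value 35).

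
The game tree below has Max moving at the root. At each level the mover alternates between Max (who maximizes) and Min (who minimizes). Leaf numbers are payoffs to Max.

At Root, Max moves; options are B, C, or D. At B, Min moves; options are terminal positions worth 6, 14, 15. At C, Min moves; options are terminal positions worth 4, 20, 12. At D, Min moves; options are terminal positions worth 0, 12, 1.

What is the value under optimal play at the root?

6

B (Min): min(6, 14, 15) = 6
C (Min): min(4, 20, 12) = 4
D (Min): min(0, 12, 1) = 0
Root (Max): max(6, 4, 0) = 6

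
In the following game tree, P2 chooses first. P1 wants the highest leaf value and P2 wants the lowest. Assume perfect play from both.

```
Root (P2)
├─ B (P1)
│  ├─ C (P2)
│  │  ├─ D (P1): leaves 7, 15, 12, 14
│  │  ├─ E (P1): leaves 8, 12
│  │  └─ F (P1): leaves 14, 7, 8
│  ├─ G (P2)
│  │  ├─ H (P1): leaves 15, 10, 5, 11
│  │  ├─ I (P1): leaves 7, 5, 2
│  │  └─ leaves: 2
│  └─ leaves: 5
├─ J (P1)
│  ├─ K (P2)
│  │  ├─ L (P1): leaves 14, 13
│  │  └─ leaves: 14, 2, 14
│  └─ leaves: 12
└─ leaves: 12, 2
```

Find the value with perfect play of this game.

D (P1): max(7, 15, 12, 14) = 15
E (P1): max(8, 12) = 12
F (P1): max(14, 7, 8) = 14
C (P2): min(15, 12, 14) = 12
H (P1): max(15, 10, 5, 11) = 15
I (P1): max(7, 5, 2) = 7
G (P2): min(15, 7, 2) = 2
B (P1): max(12, 2, 5) = 12
L (P1): max(14, 13) = 14
K (P2): min(14, 14, 2, 14) = 2
J (P1): max(2, 12) = 12
Root (P2): min(12, 12, 12, 2) = 2

2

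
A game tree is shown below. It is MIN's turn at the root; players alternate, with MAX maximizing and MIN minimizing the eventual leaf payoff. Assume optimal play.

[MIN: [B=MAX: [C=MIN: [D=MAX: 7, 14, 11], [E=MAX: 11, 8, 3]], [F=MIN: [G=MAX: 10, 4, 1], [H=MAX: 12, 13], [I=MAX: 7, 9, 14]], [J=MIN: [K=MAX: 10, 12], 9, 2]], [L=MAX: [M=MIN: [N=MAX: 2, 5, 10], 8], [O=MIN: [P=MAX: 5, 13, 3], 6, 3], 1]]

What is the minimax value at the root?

8

D (MAX): max(7, 14, 11) = 14
E (MAX): max(11, 8, 3) = 11
C (MIN): min(14, 11) = 11
G (MAX): max(10, 4, 1) = 10
H (MAX): max(12, 13) = 13
I (MAX): max(7, 9, 14) = 14
F (MIN): min(10, 13, 14) = 10
K (MAX): max(10, 12) = 12
J (MIN): min(12, 9, 2) = 2
B (MAX): max(11, 10, 2) = 11
N (MAX): max(2, 5, 10) = 10
M (MIN): min(10, 8) = 8
P (MAX): max(5, 13, 3) = 13
O (MIN): min(13, 6, 3) = 3
L (MAX): max(8, 3, 1) = 8
Root (MIN): min(11, 8) = 8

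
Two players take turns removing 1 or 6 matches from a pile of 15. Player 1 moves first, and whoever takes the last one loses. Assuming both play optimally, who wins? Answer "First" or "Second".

Second

Mark each pile size as W (mover wins) or L (mover loses):
i:   0  1  2  3  4  5  6  7  8  9 10 11 12 13 14 15
     W  L  W  L  W  L  W  W  L  W  L  W  L  W  W  L
Position 15 is L, so the second player wins.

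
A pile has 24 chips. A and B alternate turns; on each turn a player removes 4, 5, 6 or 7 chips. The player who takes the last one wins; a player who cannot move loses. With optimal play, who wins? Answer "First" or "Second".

Second

Mark each pile size as W (mover wins) or L (mover loses):
i:   0  1  2  3  4  5  6  7  8  9 10 11 12 13 14 15 16 17 18 19 20 21 22 23 24
     L  L  L  L  W  W  W  W  W  W  W  L  L  L  L  W  W  W  W  W  W  W  L  L  L
Position 24 is L, so the second player wins.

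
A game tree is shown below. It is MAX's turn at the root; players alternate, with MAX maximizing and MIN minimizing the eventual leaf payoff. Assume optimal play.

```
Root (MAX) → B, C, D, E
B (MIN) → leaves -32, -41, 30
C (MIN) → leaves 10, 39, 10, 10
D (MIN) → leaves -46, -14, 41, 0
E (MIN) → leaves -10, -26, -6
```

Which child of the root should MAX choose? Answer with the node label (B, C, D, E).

C

B (MIN): min(-32, -41, 30) = -41
C (MIN): min(10, 39, 10, 10) = 10
D (MIN): min(-46, -14, 41, 0) = -46
E (MIN): min(-10, -26, -6) = -26
Root (MAX): max(-41, 10, -46, -26) = 10
MAX picks the child with the highest value: C (value 10).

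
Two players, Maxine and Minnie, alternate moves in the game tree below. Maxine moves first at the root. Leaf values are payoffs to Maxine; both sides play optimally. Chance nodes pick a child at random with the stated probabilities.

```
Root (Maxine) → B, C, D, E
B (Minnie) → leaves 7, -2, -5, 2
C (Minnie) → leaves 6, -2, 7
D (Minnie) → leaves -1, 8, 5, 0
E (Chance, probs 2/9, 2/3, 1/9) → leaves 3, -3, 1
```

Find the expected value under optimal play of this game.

-1

B (Minnie): min(7, -2, -5, 2) = -5
C (Minnie): min(6, -2, 7) = -2
D (Minnie): min(-1, 8, 5, 0) = -1
E (Chance): 2/9·3 + 2/3·-3 + 1/9·1 = -1.22
Root (Maxine): max(-5, -2, -1, -1.22) = -1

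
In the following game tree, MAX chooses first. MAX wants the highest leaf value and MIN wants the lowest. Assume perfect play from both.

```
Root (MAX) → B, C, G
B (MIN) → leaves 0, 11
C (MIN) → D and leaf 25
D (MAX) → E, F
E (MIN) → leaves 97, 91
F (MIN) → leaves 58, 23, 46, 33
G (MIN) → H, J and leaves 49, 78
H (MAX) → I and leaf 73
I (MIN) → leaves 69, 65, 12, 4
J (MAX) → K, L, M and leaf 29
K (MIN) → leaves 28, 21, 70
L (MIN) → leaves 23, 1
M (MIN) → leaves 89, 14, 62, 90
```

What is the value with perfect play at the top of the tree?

29

B (MIN): min(0, 11) = 0
E (MIN): min(97, 91) = 91
F (MIN): min(58, 23, 46, 33) = 23
D (MAX): max(91, 23) = 91
C (MIN): min(91, 25) = 25
I (MIN): min(69, 65, 12, 4) = 4
H (MAX): max(4, 73) = 73
K (MIN): min(28, 21, 70) = 21
L (MIN): min(23, 1) = 1
M (MIN): min(89, 14, 62, 90) = 14
J (MAX): max(21, 1, 14, 29) = 29
G (MIN): min(73, 29, 49, 78) = 29
Root (MAX): max(0, 25, 29) = 29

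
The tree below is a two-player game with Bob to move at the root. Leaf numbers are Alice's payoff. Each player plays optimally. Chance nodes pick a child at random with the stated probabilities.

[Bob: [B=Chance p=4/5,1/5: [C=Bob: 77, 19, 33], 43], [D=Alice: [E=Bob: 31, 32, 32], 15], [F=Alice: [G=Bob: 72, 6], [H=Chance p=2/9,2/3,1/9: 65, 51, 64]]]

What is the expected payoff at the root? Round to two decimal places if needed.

23.8

C (Bob): min(77, 19, 33) = 19
B (Chance): 4/5·19 + 1/5·43 = 23.8
E (Bob): min(31, 32, 32) = 31
D (Alice): max(31, 15) = 31
G (Bob): min(72, 6) = 6
H (Chance): 2/9·65 + 2/3·51 + 1/9·64 = 55.56
F (Alice): max(6, 55.56) = 55.56
Root (Bob): min(23.8, 31, 55.56) = 23.8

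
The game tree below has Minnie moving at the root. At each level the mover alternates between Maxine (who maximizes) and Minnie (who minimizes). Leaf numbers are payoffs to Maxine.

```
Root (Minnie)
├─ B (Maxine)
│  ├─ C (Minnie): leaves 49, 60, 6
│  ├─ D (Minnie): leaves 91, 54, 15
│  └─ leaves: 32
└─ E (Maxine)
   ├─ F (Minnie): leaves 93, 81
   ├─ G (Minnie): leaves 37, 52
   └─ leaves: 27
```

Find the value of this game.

32

C (Minnie): min(49, 60, 6) = 6
D (Minnie): min(91, 54, 15) = 15
B (Maxine): max(6, 15, 32) = 32
F (Minnie): min(93, 81) = 81
G (Minnie): min(37, 52) = 37
E (Maxine): max(81, 37, 27) = 81
Root (Minnie): min(32, 81) = 32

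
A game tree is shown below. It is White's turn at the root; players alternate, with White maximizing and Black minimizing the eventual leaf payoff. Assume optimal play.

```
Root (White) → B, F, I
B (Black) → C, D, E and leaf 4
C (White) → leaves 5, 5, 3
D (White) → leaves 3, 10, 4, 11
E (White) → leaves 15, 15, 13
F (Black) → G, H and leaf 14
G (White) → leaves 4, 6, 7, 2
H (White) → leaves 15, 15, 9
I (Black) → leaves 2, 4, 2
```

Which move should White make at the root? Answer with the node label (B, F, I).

F

C (White): max(5, 5, 3) = 5
D (White): max(3, 10, 4, 11) = 11
E (White): max(15, 15, 13) = 15
B (Black): min(5, 11, 15, 4) = 4
G (White): max(4, 6, 7, 2) = 7
H (White): max(15, 15, 9) = 15
F (Black): min(7, 15, 14) = 7
I (Black): min(2, 4, 2) = 2
Root (White): max(4, 7, 2) = 7
White picks the child with the highest value: F (value 7).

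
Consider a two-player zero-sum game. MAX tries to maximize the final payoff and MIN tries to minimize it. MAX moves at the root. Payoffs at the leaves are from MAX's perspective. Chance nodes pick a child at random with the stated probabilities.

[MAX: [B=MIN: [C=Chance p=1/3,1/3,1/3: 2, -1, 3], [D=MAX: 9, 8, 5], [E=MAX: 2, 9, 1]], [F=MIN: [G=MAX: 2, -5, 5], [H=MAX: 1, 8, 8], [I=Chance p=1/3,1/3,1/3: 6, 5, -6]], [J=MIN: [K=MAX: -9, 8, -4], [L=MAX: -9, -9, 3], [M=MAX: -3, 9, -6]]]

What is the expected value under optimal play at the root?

C (Chance): 1/3·2 + 1/3·-1 + 1/3·3 = 1.33
D (MAX): max(9, 8, 5) = 9
E (MAX): max(2, 9, 1) = 9
B (MIN): min(1.33, 9, 9) = 1.33
G (MAX): max(2, -5, 5) = 5
H (MAX): max(1, 8, 8) = 8
I (Chance): 1/3·6 + 1/3·5 + 1/3·-6 = 1.67
F (MIN): min(5, 8, 1.67) = 1.67
K (MAX): max(-9, 8, -4) = 8
L (MAX): max(-9, -9, 3) = 3
M (MAX): max(-3, 9, -6) = 9
J (MIN): min(8, 3, 9) = 3
Root (MAX): max(1.33, 1.67, 3) = 3

3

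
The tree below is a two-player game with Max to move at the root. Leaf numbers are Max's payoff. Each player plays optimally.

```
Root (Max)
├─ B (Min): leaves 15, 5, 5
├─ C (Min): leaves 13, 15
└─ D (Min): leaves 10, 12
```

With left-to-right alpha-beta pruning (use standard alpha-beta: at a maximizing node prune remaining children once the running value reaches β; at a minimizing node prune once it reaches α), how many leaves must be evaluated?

B [α=-∞,β=+∞]: v=5
C [α=5,β=+∞]: v=13
D [α=13,β=+∞]: v=10 after child 1 ≤ α → α-cutoff, skip 1
Root [α=-∞,β=+∞]: v=13
Leaves evaluated: 6 of 7.

6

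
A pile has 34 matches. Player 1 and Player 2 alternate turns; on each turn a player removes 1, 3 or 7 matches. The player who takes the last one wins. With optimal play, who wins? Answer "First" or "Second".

i:   0  1  2  3  4  5  6  7  8  9 10 11 12 13 14 15 16 17 18 19 20 21 22 23 24 25 26 27 28 29 30 31 32 33 34
     L  W  L  W  L  W  L  W  L  W  L  W  L  W  L  W  L  W  L  W  L  W  L  W  L  W  L  W  L  W  L  W  L  W  L
Position 34 is L, so the second player wins.

Second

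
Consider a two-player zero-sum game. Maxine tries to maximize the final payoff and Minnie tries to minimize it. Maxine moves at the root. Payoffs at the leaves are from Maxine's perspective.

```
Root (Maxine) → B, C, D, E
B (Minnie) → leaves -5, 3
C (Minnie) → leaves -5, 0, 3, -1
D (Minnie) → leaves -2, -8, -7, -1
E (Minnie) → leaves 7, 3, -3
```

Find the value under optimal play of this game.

-3

B (Minnie): min(-5, 3) = -5
C (Minnie): min(-5, 0, 3, -1) = -5
D (Minnie): min(-2, -8, -7, -1) = -8
E (Minnie): min(7, 3, -3) = -3
Root (Maxine): max(-5, -5, -8, -3) = -3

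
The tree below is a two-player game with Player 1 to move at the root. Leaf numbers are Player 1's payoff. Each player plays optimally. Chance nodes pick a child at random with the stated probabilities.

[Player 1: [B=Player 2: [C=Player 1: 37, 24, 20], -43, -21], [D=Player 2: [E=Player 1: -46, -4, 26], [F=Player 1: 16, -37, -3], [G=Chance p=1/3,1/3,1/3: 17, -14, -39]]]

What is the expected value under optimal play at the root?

C (Player 1): max(37, 24, 20) = 37
B (Player 2): min(37, -43, -21) = -43
E (Player 1): max(-46, -4, 26) = 26
F (Player 1): max(16, -37, -3) = 16
G (Chance): 1/3·17 + 1/3·-14 + 1/3·-39 = -12
D (Player 2): min(26, 16, -12) = -12
Root (Player 1): max(-43, -12) = -12

-12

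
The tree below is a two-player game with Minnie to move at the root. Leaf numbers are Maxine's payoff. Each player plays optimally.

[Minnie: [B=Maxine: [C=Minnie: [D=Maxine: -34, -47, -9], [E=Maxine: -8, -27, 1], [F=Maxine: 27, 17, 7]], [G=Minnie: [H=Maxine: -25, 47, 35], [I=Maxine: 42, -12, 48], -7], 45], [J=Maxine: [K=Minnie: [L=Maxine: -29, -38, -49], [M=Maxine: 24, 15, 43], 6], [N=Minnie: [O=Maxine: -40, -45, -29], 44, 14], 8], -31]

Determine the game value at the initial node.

D (Maxine): max(-34, -47, -9) = -9
E (Maxine): max(-8, -27, 1) = 1
F (Maxine): max(27, 17, 7) = 27
C (Minnie): min(-9, 1, 27) = -9
H (Maxine): max(-25, 47, 35) = 47
I (Maxine): max(42, -12, 48) = 48
G (Minnie): min(47, 48, -7) = -7
B (Maxine): max(-9, -7, 45) = 45
L (Maxine): max(-29, -38, -49) = -29
M (Maxine): max(24, 15, 43) = 43
K (Minnie): min(-29, 43, 6) = -29
O (Maxine): max(-40, -45, -29) = -29
N (Minnie): min(-29, 44, 14) = -29
J (Maxine): max(-29, -29, 8) = 8
Root (Minnie): min(45, 8, -31) = -31

-31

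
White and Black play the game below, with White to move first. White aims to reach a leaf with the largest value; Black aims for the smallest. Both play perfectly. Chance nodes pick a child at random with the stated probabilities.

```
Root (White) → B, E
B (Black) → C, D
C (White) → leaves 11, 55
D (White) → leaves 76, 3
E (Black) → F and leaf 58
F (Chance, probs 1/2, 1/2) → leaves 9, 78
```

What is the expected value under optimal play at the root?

C (White): max(11, 55) = 55
D (White): max(76, 3) = 76
B (Black): min(55, 76) = 55
F (Chance): 1/2·9 + 1/2·78 = 43.5
E (Black): min(43.5, 58) = 43.5
Root (White): max(55, 43.5) = 55

55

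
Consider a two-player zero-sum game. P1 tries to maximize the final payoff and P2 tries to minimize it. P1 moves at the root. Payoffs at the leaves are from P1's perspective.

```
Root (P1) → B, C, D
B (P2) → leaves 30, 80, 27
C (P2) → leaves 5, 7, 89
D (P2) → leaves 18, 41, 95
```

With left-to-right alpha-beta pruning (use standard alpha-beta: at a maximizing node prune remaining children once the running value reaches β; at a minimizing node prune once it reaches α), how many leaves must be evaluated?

B [α=-∞,β=+∞]: v=27
C [α=27,β=+∞]: v=5 after child 1 ≤ α → α-cutoff, skip 2
D [α=27,β=+∞]: v=18 after child 1 ≤ α → α-cutoff, skip 2
Root [α=-∞,β=+∞]: v=27
Leaves evaluated: 5 of 9.

5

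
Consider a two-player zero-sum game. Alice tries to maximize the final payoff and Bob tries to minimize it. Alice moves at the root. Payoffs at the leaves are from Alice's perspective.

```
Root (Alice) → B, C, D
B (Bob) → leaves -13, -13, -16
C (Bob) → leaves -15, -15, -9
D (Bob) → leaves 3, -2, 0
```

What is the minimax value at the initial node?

B (Bob): min(-13, -13, -16) = -16
C (Bob): min(-15, -15, -9) = -15
D (Bob): min(3, -2, 0) = -2
Root (Alice): max(-16, -15, -2) = -2

-2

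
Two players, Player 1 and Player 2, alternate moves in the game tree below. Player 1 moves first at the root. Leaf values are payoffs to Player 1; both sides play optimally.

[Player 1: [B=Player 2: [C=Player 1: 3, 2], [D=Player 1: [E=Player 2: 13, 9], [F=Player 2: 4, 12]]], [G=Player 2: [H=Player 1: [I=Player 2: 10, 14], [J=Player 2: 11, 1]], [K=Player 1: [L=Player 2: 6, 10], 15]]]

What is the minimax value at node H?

10

I: min(10, 14) = 10
J: min(11, 1) = 1
H: max(10, 1) = 10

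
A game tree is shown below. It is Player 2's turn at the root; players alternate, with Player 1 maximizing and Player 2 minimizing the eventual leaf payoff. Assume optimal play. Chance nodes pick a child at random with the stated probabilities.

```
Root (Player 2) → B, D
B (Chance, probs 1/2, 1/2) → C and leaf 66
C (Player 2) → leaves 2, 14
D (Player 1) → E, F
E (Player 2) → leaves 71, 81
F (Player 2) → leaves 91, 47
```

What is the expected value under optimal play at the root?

34

C (Player 2): min(2, 14) = 2
B (Chance): 1/2·2 + 1/2·66 = 34
E (Player 2): min(71, 81) = 71
F (Player 2): min(91, 47) = 47
D (Player 1): max(71, 47) = 71
Root (Player 2): min(34, 71) = 34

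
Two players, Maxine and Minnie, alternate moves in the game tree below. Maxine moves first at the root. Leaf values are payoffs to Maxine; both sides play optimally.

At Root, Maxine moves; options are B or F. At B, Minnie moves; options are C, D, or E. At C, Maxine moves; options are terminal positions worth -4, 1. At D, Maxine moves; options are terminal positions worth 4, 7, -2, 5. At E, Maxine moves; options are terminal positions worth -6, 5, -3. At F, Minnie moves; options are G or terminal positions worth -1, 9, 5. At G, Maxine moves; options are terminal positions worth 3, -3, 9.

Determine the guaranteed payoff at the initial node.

1

C (Maxine): max(-4, 1) = 1
D (Maxine): max(4, 7, -2, 5) = 7
E (Maxine): max(-6, 5, -3) = 5
B (Minnie): min(1, 7, 5) = 1
G (Maxine): max(3, -3, 9) = 9
F (Minnie): min(9, -1, 9, 5) = -1
Root (Maxine): max(1, -1) = 1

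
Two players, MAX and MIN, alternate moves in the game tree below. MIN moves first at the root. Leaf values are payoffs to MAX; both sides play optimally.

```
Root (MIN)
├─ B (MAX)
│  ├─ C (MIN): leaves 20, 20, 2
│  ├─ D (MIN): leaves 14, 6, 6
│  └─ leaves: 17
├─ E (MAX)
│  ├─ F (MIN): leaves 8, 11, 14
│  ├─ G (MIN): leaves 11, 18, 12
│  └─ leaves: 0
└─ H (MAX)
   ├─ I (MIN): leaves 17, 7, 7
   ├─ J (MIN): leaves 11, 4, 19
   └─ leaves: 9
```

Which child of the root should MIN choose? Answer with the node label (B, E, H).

C (MIN): min(20, 20, 2) = 2
D (MIN): min(14, 6, 6) = 6
B (MAX): max(2, 6, 17) = 17
F (MIN): min(8, 11, 14) = 8
G (MIN): min(11, 18, 12) = 11
E (MAX): max(8, 11, 0) = 11
I (MIN): min(17, 7, 7) = 7
J (MIN): min(11, 4, 19) = 4
H (MAX): max(7, 4, 9) = 9
Root (MIN): min(17, 11, 9) = 9
MIN picks the child with the lowest value: H (value 9).

H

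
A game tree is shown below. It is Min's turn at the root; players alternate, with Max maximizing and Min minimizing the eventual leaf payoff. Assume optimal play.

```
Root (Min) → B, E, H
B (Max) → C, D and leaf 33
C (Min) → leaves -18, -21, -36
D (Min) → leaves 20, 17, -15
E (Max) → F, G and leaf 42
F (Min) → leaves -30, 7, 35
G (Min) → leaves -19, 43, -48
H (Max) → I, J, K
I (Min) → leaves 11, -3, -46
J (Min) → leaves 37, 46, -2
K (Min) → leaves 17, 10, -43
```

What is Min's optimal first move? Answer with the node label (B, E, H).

C (Min): min(-18, -21, -36) = -36
D (Min): min(20, 17, -15) = -15
B (Max): max(-36, -15, 33) = 33
F (Min): min(-30, 7, 35) = -30
G (Min): min(-19, 43, -48) = -48
E (Max): max(-30, -48, 42) = 42
I (Min): min(11, -3, -46) = -46
J (Min): min(37, 46, -2) = -2
K (Min): min(17, 10, -43) = -43
H (Max): max(-46, -2, -43) = -2
Root (Min): min(33, 42, -2) = -2
Min picks the child with the lowest value: H (value -2).

H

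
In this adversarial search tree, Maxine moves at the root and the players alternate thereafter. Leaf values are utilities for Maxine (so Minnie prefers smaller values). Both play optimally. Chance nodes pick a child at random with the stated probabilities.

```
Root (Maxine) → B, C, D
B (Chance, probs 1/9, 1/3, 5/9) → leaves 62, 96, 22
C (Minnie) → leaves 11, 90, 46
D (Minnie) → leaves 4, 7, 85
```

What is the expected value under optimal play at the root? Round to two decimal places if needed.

B (Chance): 1/9·62 + 1/3·96 + 5/9·22 = 51.11
C (Minnie): min(11, 90, 46) = 11
D (Minnie): min(4, 7, 85) = 4
Root (Maxine): max(51.11, 11, 4) = 51.11

51.11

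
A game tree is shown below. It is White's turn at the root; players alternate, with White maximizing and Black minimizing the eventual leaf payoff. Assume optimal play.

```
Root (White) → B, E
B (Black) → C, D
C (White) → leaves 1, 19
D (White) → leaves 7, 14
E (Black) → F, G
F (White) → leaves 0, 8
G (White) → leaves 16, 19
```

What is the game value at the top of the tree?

14

C (White): max(1, 19) = 19
D (White): max(7, 14) = 14
B (Black): min(19, 14) = 14
F (White): max(0, 8) = 8
G (White): max(16, 19) = 19
E (Black): min(8, 19) = 8
Root (White): max(14, 8) = 14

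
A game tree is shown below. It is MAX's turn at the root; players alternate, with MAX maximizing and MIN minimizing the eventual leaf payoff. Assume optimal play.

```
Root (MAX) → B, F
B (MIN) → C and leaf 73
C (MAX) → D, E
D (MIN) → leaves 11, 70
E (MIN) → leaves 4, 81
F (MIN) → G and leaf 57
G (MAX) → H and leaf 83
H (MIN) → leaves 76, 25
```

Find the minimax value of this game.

D (MIN): min(11, 70) = 11
E (MIN): min(4, 81) = 4
C (MAX): max(11, 4) = 11
B (MIN): min(11, 73) = 11
H (MIN): min(76, 25) = 25
G (MAX): max(25, 83) = 83
F (MIN): min(83, 57) = 57
Root (MAX): max(11, 57) = 57

57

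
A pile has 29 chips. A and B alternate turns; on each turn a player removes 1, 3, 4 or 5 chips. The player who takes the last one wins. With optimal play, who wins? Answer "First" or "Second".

First

Compute winning (W) and losing (L) positions by backward induction:
i:   0  1  2  3  4  5  6  7  8  9 10 11 12 13 14 15 16 17 18 19 20 21 22 23 24 25 26 27 28 29
     L  W  L  W  W  W  W  W  L  W  L  W  W  W  W  W  L  W  L  W  W  W  W  W  L  W  L  W  W  W
Position 29 is W, so the first player wins.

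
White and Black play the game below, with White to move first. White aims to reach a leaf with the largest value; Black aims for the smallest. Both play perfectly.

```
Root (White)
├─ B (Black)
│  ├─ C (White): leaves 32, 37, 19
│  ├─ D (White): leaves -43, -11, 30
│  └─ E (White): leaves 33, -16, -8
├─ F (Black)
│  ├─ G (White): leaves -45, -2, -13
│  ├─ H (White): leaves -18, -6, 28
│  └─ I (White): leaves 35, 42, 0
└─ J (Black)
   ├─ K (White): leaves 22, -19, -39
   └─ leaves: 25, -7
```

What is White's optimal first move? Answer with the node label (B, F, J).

C (White): max(32, 37, 19) = 37
D (White): max(-43, -11, 30) = 30
E (White): max(33, -16, -8) = 33
B (Black): min(37, 30, 33) = 30
G (White): max(-45, -2, -13) = -2
H (White): max(-18, -6, 28) = 28
I (White): max(35, 42, 0) = 42
F (Black): min(-2, 28, 42) = -2
K (White): max(22, -19, -39) = 22
J (Black): min(22, 25, -7) = -7
Root (White): max(30, -2, -7) = 30
White picks the child with the highest value: B (value 30).

B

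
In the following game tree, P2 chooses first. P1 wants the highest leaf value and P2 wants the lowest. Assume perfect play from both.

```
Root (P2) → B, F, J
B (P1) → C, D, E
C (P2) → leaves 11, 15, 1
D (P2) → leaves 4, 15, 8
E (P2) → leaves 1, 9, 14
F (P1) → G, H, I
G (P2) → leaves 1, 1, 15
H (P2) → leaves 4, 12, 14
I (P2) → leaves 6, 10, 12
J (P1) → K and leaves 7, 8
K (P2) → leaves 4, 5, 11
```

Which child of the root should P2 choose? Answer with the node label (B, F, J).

B

C (P2): min(11, 15, 1) = 1
D (P2): min(4, 15, 8) = 4
E (P2): min(1, 9, 14) = 1
B (P1): max(1, 4, 1) = 4
G (P2): min(1, 1, 15) = 1
H (P2): min(4, 12, 14) = 4
I (P2): min(6, 10, 12) = 6
F (P1): max(1, 4, 6) = 6
K (P2): min(4, 5, 11) = 4
J (P1): max(4, 7, 8) = 8
Root (P2): min(4, 6, 8) = 4
P2 picks the child with the lowest value: B (value 4).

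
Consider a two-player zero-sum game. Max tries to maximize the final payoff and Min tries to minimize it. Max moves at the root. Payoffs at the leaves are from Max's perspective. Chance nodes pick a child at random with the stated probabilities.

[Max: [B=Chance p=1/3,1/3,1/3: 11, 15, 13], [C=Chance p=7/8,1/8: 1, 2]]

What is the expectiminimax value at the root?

13

B (Chance): 1/3·11 + 1/3·15 + 1/3·13 = 13
C (Chance): 7/8·1 + 1/8·2 = 1.12
Root (Max): max(13, 1.12) = 13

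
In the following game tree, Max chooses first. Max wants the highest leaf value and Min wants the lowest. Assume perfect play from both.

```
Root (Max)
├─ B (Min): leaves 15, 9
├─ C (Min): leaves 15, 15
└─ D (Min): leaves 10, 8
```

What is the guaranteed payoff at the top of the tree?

B (Min): min(15, 9) = 9
C (Min): min(15, 15) = 15
D (Min): min(10, 8) = 8
Root (Max): max(9, 15, 8) = 15

15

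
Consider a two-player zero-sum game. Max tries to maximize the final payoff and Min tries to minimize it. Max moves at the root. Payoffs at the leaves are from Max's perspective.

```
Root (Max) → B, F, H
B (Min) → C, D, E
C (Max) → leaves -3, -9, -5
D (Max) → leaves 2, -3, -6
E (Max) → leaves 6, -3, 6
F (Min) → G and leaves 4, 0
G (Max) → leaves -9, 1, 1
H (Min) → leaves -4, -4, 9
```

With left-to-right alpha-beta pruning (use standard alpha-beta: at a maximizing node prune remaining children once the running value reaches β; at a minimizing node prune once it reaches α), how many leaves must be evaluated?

C [α=-∞,β=+∞]: v=-3
D [α=-∞,β=-3]: v=2 after child 1 ≥ β → β-cutoff, skip 2
E [α=-∞,β=-3]: v=6 after child 1 ≥ β → β-cutoff, skip 2
B [α=-∞,β=+∞]: v=-3
G [α=-3,β=+∞]: v=1
F [α=-3,β=+∞]: v=0
H [α=0,β=+∞]: v=-4 after child 1 ≤ α → α-cutoff, skip 2
Root [α=-∞,β=+∞]: v=0
Leaves evaluated: 11 of 17.

11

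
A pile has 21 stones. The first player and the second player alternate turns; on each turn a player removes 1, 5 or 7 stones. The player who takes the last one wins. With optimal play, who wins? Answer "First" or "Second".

First

Positions where the player to move wins (W) vs loses (L):
i:   0  1  2  3  4  5  6  7  8  9 10 11 12 13 14 15 16 17 18 19 20 21
     L  W  L  W  L  W  L  W  L  W  L  W  L  W  L  W  L  W  L  W  L  W
Position 21 is W, so the first player wins.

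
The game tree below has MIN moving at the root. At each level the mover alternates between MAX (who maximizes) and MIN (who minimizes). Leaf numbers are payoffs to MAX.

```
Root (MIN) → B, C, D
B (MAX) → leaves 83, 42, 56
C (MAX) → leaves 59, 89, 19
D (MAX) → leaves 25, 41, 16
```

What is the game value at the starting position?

41

B (MAX): max(83, 42, 56) = 83
C (MAX): max(59, 89, 19) = 89
D (MAX): max(25, 41, 16) = 41
Root (MIN): min(83, 89, 41) = 41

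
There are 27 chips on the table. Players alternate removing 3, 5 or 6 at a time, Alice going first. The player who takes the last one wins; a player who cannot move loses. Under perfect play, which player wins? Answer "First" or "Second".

Second

i:   0  1  2  3  4  5  6  7  8  9 10 11 12 13 14 15 16 17 18 19 20 21 22 23 24 25 26 27
     L  L  L  W  W  W  W  W  W  L  L  L  W  W  W  W  W  W  L  L  L  W  W  W  W  W  W  L
Position 27 is L, so the second player wins.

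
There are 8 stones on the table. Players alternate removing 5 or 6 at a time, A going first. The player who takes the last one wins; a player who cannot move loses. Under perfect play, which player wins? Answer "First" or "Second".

Compute winning (W) and losing (L) positions by backward induction:
i:   0  1  2  3  4  5  6  7  8
     L  L  L  L  L  W  W  W  W
Position 8 is W, so the first player wins.

First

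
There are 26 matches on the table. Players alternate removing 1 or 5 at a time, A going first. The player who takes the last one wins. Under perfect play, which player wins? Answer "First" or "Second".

W/L table (W = player to move can force a win):
i:   0  1  2  3  4  5  6  7  8  9 10 11 12 13 14 15 16 17 18 19 20 21 22 23 24 25 26
     L  W  L  W  L  W  L  W  L  W  L  W  L  W  L  W  L  W  L  W  L  W  L  W  L  W  L
Position 26 is L, so the second player wins.

Second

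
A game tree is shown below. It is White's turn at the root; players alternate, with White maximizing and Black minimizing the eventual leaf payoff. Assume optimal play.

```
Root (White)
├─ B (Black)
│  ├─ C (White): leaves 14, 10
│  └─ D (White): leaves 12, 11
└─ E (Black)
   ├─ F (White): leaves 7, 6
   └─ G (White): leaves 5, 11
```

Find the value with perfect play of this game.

12

C (White): max(14, 10) = 14
D (White): max(12, 11) = 12
B (Black): min(14, 12) = 12
F (White): max(7, 6) = 7
G (White): max(5, 11) = 11
E (Black): min(7, 11) = 7
Root (White): max(12, 7) = 12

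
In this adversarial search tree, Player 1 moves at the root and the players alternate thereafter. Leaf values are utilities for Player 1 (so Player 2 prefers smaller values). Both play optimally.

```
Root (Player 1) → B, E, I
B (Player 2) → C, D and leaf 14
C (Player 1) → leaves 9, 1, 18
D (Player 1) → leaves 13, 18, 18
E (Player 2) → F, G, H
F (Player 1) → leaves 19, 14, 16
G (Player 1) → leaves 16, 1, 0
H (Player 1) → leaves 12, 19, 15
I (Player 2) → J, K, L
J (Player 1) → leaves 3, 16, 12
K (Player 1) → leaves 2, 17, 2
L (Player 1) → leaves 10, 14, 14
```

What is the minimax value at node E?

F: max(19, 14, 16) = 19
G: max(16, 1, 0) = 16
H: max(12, 19, 15) = 19
E: min(19, 16, 19) = 16

16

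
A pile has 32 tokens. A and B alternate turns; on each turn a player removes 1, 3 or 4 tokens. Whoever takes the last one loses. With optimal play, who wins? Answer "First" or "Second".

First

W/L table (W = player to move can force a win):
i:   0  1  2  3  4  5  6  7  8  9 10 11 12 13 14 15 16 17 18 19 20 21 22 23 24 25 26 27 28 29 30 31 32
     W  L  W  L  W  W  W  W  L  W  L  W  W  W  W  L  W  L  W  W  W  W  L  W  L  W  W  W  W  L  W  L  W
Position 32 is W, so the first player wins.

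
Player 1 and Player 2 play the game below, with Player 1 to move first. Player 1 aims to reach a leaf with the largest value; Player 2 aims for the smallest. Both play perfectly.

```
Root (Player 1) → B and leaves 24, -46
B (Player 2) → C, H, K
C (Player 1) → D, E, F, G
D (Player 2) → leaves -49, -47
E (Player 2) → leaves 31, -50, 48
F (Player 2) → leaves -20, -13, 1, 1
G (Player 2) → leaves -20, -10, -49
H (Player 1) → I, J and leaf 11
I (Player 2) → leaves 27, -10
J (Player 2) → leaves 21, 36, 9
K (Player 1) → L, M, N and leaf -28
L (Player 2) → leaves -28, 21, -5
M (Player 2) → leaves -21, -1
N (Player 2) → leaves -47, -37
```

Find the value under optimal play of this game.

24

D (Player 2): min(-49, -47) = -49
E (Player 2): min(31, -50, 48) = -50
F (Player 2): min(-20, -13, 1, 1) = -20
G (Player 2): min(-20, -10, -49) = -49
C (Player 1): max(-49, -50, -20, -49) = -20
I (Player 2): min(27, -10) = -10
J (Player 2): min(21, 36, 9) = 9
H (Player 1): max(-10, 9, 11) = 11
L (Player 2): min(-28, 21, -5) = -28
M (Player 2): min(-21, -1) = -21
N (Player 2): min(-47, -37) = -47
K (Player 1): max(-28, -21, -47, -28) = -21
B (Player 2): min(-20, 11, -21) = -21
Root (Player 1): max(-21, 24, -46) = 24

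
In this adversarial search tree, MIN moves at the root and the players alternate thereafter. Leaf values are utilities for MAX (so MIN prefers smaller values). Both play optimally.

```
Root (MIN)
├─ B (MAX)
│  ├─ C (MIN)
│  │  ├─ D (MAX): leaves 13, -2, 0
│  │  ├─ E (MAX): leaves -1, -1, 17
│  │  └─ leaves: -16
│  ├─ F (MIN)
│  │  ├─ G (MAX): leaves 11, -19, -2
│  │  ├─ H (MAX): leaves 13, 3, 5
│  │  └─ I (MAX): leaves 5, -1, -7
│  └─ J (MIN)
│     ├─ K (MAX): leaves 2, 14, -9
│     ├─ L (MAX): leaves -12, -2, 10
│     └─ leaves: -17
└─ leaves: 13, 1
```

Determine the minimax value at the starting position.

D (MAX): max(13, -2, 0) = 13
E (MAX): max(-1, -1, 17) = 17
C (MIN): min(13, 17, -16) = -16
G (MAX): max(11, -19, -2) = 11
H (MAX): max(13, 3, 5) = 13
I (MAX): max(5, -1, -7) = 5
F (MIN): min(11, 13, 5) = 5
K (MAX): max(2, 14, -9) = 14
L (MAX): max(-12, -2, 10) = 10
J (MIN): min(14, 10, -17) = -17
B (MAX): max(-16, 5, -17) = 5
Root (MIN): min(5, 13, 1) = 1

1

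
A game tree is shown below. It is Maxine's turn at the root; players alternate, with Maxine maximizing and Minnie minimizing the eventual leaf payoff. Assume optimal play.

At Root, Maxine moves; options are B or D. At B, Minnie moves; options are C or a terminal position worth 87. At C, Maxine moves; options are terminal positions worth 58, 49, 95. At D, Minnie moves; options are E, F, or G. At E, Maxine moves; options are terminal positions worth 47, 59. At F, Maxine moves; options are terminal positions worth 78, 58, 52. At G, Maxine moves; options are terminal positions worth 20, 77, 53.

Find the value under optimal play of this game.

87

C (Maxine): max(58, 49, 95) = 95
B (Minnie): min(95, 87) = 87
E (Maxine): max(47, 59) = 59
F (Maxine): max(78, 58, 52) = 78
G (Maxine): max(20, 77, 53) = 77
D (Minnie): min(59, 78, 77) = 59
Root (Maxine): max(87, 59) = 87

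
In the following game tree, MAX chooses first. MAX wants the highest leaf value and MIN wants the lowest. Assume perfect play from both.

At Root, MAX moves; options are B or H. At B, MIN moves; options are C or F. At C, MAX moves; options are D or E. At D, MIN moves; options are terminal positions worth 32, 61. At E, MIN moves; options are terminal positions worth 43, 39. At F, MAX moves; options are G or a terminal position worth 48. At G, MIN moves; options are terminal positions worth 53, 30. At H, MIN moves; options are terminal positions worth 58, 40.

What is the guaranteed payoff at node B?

39

D: min(32, 61) = 32
E: min(43, 39) = 39
C: max(32, 39) = 39
G: min(53, 30) = 30
F: max(30, 48) = 48
B: min(39, 48) = 39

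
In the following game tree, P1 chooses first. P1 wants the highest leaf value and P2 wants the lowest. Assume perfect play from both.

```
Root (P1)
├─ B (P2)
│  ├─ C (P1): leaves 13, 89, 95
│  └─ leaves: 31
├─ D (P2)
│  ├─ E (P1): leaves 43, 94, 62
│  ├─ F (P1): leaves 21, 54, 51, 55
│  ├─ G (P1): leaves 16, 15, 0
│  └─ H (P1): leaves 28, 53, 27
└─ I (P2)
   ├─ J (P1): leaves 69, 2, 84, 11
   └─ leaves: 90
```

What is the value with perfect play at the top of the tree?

C (P1): max(13, 89, 95) = 95
B (P2): min(95, 31) = 31
E (P1): max(43, 94, 62) = 94
F (P1): max(21, 54, 51, 55) = 55
G (P1): max(16, 15, 0) = 16
H (P1): max(28, 53, 27) = 53
D (P2): min(94, 55, 16, 53) = 16
J (P1): max(69, 2, 84, 11) = 84
I (P2): min(84, 90) = 84
Root (P1): max(31, 16, 84) = 84

84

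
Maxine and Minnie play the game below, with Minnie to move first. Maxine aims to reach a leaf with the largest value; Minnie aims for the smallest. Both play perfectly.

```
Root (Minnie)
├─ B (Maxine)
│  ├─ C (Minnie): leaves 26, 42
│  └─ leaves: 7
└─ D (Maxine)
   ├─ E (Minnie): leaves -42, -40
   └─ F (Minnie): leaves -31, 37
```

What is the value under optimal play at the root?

C (Minnie): min(26, 42) = 26
B (Maxine): max(26, 7) = 26
E (Minnie): min(-42, -40) = -42
F (Minnie): min(-31, 37) = -31
D (Maxine): max(-42, -31) = -31
Root (Minnie): min(26, -31) = -31

-31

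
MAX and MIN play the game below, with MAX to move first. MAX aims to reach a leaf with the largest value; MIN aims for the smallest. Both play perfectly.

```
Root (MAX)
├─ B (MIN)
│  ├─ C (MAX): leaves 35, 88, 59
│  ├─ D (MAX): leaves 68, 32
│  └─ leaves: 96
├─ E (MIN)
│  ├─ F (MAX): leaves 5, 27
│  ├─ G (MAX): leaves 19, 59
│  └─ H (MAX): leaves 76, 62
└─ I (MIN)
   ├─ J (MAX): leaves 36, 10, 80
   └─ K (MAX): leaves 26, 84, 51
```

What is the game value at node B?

C: max(35, 88, 59) = 88
D: max(68, 32) = 68
B: min(88, 68, 96) = 68

68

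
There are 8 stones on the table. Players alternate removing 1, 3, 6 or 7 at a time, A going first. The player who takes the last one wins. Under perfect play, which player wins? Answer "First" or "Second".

First

Positions where the player to move wins (W) vs loses (L):
i:   0  1  2  3  4  5  6  7  8
     L  W  L  W  L  W  W  W  W
Position 8 is W, so the first player wins.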